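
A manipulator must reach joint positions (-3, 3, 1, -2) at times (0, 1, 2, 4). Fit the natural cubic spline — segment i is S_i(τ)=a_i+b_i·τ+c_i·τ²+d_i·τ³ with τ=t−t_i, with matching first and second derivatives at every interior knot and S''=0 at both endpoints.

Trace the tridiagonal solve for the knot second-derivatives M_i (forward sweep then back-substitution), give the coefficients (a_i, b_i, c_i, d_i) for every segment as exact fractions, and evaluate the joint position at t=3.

Δ: Δ0=6, Δ1=-2, Δ2=-3/2
row 1: diag=4, rhs=-48; c'=1/4, d'=-12
row 2: denom=6−1·1/4=23/4; d'=(3−1·-12)/(23/4)=60/23
back: M2=60/23
back: M1=-12−1/4·60/23=-291/23
M: M0=0, M1=-291/23, M2=60/23, M3=0
seg 0: a=-3, c=M0/2=0, d=(M1−M0)/(6·1)=-97/46, b=Δ0−h0·(2M0+M1)/6=373/46
seg 1: a=3, c=M1/2=-291/46, d=(M2−M1)/(6·1)=117/46, b=Δ1−h1·(2M1+M2)/6=41/23
seg 2: a=1, c=M2/2=30/23, d=(M3−M2)/(6·2)=-5/23, b=Δ2−h2·(2M2+M3)/6=-149/46
t_q=3 → seg 2, τ=1; S=1+-149/46·τ+30/23·τ²+-5/23·τ³=-53/46

  seg 0: a=-3 b=373/46 c=0 d=-97/46
  seg 1: a=3 b=41/23 c=-291/46 d=117/46
  seg 2: a=1 b=-149/46 c=30/23 d=-5/23
S(3) = -53/46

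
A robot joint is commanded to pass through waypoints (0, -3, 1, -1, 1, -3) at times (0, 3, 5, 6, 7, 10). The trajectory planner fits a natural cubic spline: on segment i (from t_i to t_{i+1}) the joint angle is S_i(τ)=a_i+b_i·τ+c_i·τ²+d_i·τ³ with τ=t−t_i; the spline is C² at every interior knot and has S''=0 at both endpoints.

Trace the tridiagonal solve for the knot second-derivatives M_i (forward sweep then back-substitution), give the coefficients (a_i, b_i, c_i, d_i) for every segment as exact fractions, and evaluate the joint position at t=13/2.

  seg 0: a=0 b=-2107/828 c=0 d=1279/7452
  seg 1: a=-3 b=865/414 c=1279/828 d=-329/414
  seg 2: a=1 b=-175/138 c=-2669/828 d=2063/828
  seg 3: a=-1 b=-199/828 c=880/207 d=-185/92
  seg 4: a=1 b=923/414 c=-1475/828 d=1475/7452
S(13/2) = -2045/6624

Δ: Δ0=-1, Δ1=2, Δ2=-2, Δ3=2, Δ4=-4/3
row 1: diag=10, rhs=18; c'=1/5, d'=9/5
row 2: denom=6−2·1/5=28/5; d'=(-24−2·9/5)/(28/5)=-69/14
row 3: denom=4−1·5/28=107/28; d'=(24−1·-69/14)/(107/28)=810/107
row 4: denom=8−1·28/107=828/107; d'=(-20−1·810/107)/(828/107)=-1475/414
back: M4=-1475/414
back: M3=810/107−28/107·-1475/414=1760/207
back: M2=-69/14−5/28·1760/207=-2669/414
back: M1=9/5−1/5·-2669/414=1279/414
M: M0=0, M1=1279/414, M2=-2669/414, M3=1760/207, M4=-1475/414, M5=0
seg 0: a=0, c=M0/2=0, d=(M1−M0)/(6·3)=1279/7452, b=Δ0−h0·(2M0+M1)/6=-2107/828
seg 1: a=-3, c=M1/2=1279/828, d=(M2−M1)/(6·2)=-329/414, b=Δ1−h1·(2M1+M2)/6=865/414
seg 2: a=1, c=M2/2=-2669/828, d=(M3−M2)/(6·1)=2063/828, b=Δ2−h2·(2M2+M3)/6=-175/138
seg 3: a=-1, c=M3/2=880/207, d=(M4−M3)/(6·1)=-185/92, b=Δ3−h3·(2M3+M4)/6=-199/828
seg 4: a=1, c=M4/2=-1475/828, d=(M5−M4)/(6·3)=1475/7452, b=Δ4−h4·(2M4+M5)/6=923/414
t_q=13/2 → seg 3, τ=1/2; S=-1+-199/828·τ+880/207·τ²+-185/92·τ³=-2045/6624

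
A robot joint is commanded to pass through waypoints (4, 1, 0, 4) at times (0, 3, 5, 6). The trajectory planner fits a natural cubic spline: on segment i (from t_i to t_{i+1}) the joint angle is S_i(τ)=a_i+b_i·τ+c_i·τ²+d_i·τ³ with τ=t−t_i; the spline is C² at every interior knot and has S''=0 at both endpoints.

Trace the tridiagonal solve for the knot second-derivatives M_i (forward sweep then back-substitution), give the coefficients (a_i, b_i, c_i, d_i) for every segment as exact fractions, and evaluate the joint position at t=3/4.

Δ: Δ0=-1, Δ1=-1/2, Δ2=4
row 1: diag=10, rhs=3; c'=1/5, d'=3/10
row 2: denom=6−2·1/5=28/5; d'=(27−2·3/10)/(28/5)=33/7
back: M2=33/7
back: M1=3/10−1/5·33/7=-9/14
M: M0=0, M1=-9/14, M2=33/7, M3=0
seg 0: a=4, c=M0/2=0, d=(M1−M0)/(6·3)=-1/28, b=Δ0−h0·(2M0+M1)/6=-19/28
seg 1: a=1, c=M1/2=-9/28, d=(M2−M1)/(6·2)=25/56, b=Δ1−h1·(2M1+M2)/6=-23/14
seg 2: a=0, c=M2/2=33/14, d=(M3−M2)/(6·1)=-11/14, b=Δ2−h2·(2M2+M3)/6=17/7
t_q=3/4 → seg 0, τ=3/4; S=4+-19/28·τ+0·τ²+-1/28·τ³=6229/1792

  seg 0: a=4 b=-19/28 c=0 d=-1/28
  seg 1: a=1 b=-23/14 c=-9/28 d=25/56
  seg 2: a=0 b=17/7 c=33/14 d=-11/14
S(3/4) = 6229/1792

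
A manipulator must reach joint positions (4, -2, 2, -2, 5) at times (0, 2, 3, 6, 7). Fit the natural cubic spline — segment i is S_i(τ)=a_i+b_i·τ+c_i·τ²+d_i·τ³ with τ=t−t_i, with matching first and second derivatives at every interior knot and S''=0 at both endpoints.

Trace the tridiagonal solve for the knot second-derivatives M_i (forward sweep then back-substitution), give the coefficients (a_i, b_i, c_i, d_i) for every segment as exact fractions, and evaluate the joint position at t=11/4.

Δ: Δ0=-3, Δ1=4, Δ2=-4/3, Δ3=7
row 1: diag=6, rhs=42; c'=1/6, d'=7
row 2: denom=8−1·1/6=47/6; d'=(-32−1·7)/(47/6)=-234/47
row 3: denom=8−3·18/47=322/47; d'=(50−3·-234/47)/(322/47)=218/23
back: M3=218/23
back: M2=-234/47−18/47·218/23=-198/23
back: M1=7−1/6·-198/23=194/23
M: M0=0, M1=194/23, M2=-198/23, M3=218/23, M4=0
seg 0: a=4, c=M0/2=0, d=(M1−M0)/(6·2)=97/138, b=Δ0−h0·(2M0+M1)/6=-401/69
seg 1: a=-2, c=M1/2=97/23, d=(M2−M1)/(6·1)=-196/69, b=Δ1−h1·(2M1+M2)/6=181/69
seg 2: a=2, c=M2/2=-99/23, d=(M3−M2)/(6·3)=208/207, b=Δ2−h2·(2M2+M3)/6=175/69
seg 3: a=-2, c=M3/2=109/23, d=(M4−M3)/(6·1)=-109/69, b=Δ3−h3·(2M3+M4)/6=265/69
t_q=11/4 → seg 1, τ=3/4; S=-2+181/69·τ+97/23·τ²+-196/69·τ³=105/92

  seg 0: a=4 b=-401/69 c=0 d=97/138
  seg 1: a=-2 b=181/69 c=97/23 d=-196/69
  seg 2: a=2 b=175/69 c=-99/23 d=208/207
  seg 3: a=-2 b=265/69 c=109/23 d=-109/69
S(11/4) = 105/92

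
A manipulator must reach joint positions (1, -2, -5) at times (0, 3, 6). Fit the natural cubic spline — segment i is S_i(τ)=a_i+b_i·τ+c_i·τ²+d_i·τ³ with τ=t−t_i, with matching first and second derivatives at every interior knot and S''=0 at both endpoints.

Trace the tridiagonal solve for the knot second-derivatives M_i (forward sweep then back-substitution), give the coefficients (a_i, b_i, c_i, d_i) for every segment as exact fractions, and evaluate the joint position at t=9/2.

  seg 0: a=1 b=-1 c=0 d=0
  seg 1: a=-2 b=-1 c=0 d=0
S(9/2) = -7/2

Δ: Δ0=-1, Δ1=-1
row 1: diag=12, rhs=0; c'=1/4, d'=0
back: M1=0
M: M0=0, M1=0, M2=0
seg 0: a=1, c=M0/2=0, d=(M1−M0)/(6·3)=0, b=Δ0−h0·(2M0+M1)/6=-1
seg 1: a=-2, c=M1/2=0, d=(M2−M1)/(6·3)=0, b=Δ1−h1·(2M1+M2)/6=-1
t_q=9/2 → seg 1, τ=3/2; S=-2+-1·τ+0·τ²+0·τ³=-7/2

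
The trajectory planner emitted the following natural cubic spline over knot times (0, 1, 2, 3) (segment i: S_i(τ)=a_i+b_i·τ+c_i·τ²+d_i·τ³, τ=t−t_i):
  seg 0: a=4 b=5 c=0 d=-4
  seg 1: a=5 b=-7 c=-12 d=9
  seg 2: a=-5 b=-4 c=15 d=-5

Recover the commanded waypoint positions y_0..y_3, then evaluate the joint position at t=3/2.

y_0 = S_0(0) = a_0 = 4
y_1 = S_1(0) = a_1 = 5
y_2 = S_2(0) = a_2 = -5
y_3 = S_2(1) = 1
t_q=3/2 is in segment 1 (τ=1/2); S_1(τ)=-3/8

y_0=4 y_1=5 y_2=-5 y_3=1
S(3/2) = -3/8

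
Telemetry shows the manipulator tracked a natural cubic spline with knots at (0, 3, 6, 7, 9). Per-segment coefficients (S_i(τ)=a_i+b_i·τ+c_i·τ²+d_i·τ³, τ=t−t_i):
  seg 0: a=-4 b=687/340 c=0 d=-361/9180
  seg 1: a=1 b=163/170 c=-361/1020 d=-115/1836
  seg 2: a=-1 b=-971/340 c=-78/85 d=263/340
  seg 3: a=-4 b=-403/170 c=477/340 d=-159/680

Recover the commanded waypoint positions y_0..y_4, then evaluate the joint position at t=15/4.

y_0=-4 y_1=1 y_2=-1 y_3=-4 y_4=-5
S(15/4) = 32501/21760

y_0 = S_0(0) = a_0 = -4
y_1 = S_1(0) = a_1 = 1
y_2 = S_2(0) = a_2 = -1
y_3 = S_3(0) = a_3 = -4
y_4 = S_3(2) = -5
t_q=15/4 is in segment 1 (τ=3/4); S_1(τ)=32501/21760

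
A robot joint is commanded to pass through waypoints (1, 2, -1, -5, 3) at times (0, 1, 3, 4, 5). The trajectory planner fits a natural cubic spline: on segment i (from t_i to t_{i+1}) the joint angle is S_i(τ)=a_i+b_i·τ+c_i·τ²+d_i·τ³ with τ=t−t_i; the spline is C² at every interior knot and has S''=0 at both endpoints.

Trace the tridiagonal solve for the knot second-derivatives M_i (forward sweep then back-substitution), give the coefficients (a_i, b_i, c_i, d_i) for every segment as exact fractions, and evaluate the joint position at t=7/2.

  seg 0: a=1 b=271/244 c=0 d=-27/244
  seg 1: a=2 b=95/122 c=-81/244 d=-197/488
  seg 2: a=-1 b=-329/61 c=-168/61 d=253/61
  seg 3: a=-5 b=94/61 c=591/61 d=-197/61
S(7/2) = -1887/488

Δ: Δ0=1, Δ1=-3/2, Δ2=-4, Δ3=8
row 1: diag=6, rhs=-15; c'=1/3, d'=-5/2
row 2: denom=6−2·1/3=16/3; d'=(-15−2·-5/2)/(16/3)=-15/8
row 3: denom=4−1·3/16=61/16; d'=(72−1·-15/8)/(61/16)=1182/61
back: M3=1182/61
back: M2=-15/8−3/16·1182/61=-336/61
back: M1=-5/2−1/3·-336/61=-81/122
M: M0=0, M1=-81/122, M2=-336/61, M3=1182/61, M4=0
seg 0: a=1, c=M0/2=0, d=(M1−M0)/(6·1)=-27/244, b=Δ0−h0·(2M0+M1)/6=271/244
seg 1: a=2, c=M1/2=-81/244, d=(M2−M1)/(6·2)=-197/488, b=Δ1−h1·(2M1+M2)/6=95/122
seg 2: a=-1, c=M2/2=-168/61, d=(M3−M2)/(6·1)=253/61, b=Δ2−h2·(2M2+M3)/6=-329/61
seg 3: a=-5, c=M3/2=591/61, d=(M4−M3)/(6·1)=-197/61, b=Δ3−h3·(2M3+M4)/6=94/61
t_q=7/2 → seg 2, τ=1/2; S=-1+-329/61·τ+-168/61·τ²+253/61·τ³=-1887/488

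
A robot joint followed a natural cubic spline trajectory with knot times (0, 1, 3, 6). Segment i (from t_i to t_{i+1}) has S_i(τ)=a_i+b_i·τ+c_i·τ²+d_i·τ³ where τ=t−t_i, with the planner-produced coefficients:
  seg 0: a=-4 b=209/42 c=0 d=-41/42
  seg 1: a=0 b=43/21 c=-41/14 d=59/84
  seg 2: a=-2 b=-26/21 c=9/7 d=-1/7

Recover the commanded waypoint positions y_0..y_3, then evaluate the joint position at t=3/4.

y_0=-4 y_1=0 y_2=-2 y_3=2
S(3/4) = -87/128

y_0 = S_0(0) = a_0 = -4
y_1 = S_1(0) = a_1 = 0
y_2 = S_2(0) = a_2 = -2
y_3 = S_2(3) = 2
t_q=3/4 is in segment 0 (τ=3/4); S_0(τ)=-87/128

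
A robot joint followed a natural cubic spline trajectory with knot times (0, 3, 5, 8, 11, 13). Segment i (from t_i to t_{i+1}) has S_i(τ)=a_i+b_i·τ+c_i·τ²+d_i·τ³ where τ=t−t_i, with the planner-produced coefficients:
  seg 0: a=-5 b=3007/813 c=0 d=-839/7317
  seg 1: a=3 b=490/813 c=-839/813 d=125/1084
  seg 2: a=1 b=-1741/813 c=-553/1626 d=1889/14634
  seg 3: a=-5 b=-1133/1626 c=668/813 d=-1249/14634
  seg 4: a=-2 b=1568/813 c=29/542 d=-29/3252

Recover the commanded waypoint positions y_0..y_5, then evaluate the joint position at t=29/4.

y_0 = S_0(0) = a_0 = -5
y_1 = S_1(0) = a_1 = 3
y_2 = S_2(0) = a_2 = 1
y_3 = S_3(0) = a_3 = -5
y_4 = S_4(0) = a_4 = -2
y_5 = S_4(2) = 2
t_q=29/4 is in segment 2 (τ=9/4); S_2(τ)=-141169/34688

y_0=-5 y_1=3 y_2=1 y_3=-5 y_4=-2 y_5=2
S(29/4) = -141169/34688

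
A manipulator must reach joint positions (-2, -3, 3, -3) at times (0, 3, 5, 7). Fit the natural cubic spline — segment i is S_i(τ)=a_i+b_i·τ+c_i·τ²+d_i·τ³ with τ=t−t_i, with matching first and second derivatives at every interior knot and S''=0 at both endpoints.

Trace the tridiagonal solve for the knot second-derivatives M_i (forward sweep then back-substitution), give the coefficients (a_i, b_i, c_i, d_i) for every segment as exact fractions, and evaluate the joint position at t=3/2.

  seg 0: a=-2 b=-106/57 c=0 d=29/171
  seg 1: a=-3 b=155/57 c=29/19 d=-79/114
  seg 2: a=3 b=29/57 c=-50/19 d=25/57
S(3/2) = -641/152

Δ: Δ0=-1/3, Δ1=3, Δ2=-3
row 1: diag=10, rhs=20; c'=1/5, d'=2
row 2: denom=8−2·1/5=38/5; d'=(-36−2·2)/(38/5)=-100/19
back: M2=-100/19
back: M1=2−1/5·-100/19=58/19
M: M0=0, M1=58/19, M2=-100/19, M3=0
seg 0: a=-2, c=M0/2=0, d=(M1−M0)/(6·3)=29/171, b=Δ0−h0·(2M0+M1)/6=-106/57
seg 1: a=-3, c=M1/2=29/19, d=(M2−M1)/(6·2)=-79/114, b=Δ1−h1·(2M1+M2)/6=155/57
seg 2: a=3, c=M2/2=-50/19, d=(M3−M2)/(6·2)=25/57, b=Δ2−h2·(2M2+M3)/6=29/57
t_q=3/2 → seg 0, τ=3/2; S=-2+-106/57·τ+0·τ²+29/171·τ³=-641/152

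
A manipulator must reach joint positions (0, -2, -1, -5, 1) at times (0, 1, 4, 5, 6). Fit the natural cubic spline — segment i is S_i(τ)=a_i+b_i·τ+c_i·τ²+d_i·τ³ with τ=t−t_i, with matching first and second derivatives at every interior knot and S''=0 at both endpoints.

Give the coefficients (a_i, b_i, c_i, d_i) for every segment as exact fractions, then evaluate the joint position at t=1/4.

Δ: Δ0=-2, Δ1=1/3, Δ2=-4, Δ3=6
row 1: diag=8, rhs=14; c'=3/8, d'=7/4
row 2: denom=8−3·3/8=55/8; d'=(-26−3·7/4)/(55/8)=-50/11
row 3: denom=4−1·8/55=212/55; d'=(60−1·-50/11)/(212/55)=1775/106
back: M3=1775/106
back: M2=-50/11−8/55·1775/106=-370/53
back: M1=7/4−3/8·-370/53=463/106
M: M0=0, M1=463/106, M2=-370/53, M3=1775/106, M4=0
seg 0: a=0, c=M0/2=0, d=(M1−M0)/(6·1)=463/636, b=Δ0−h0·(2M0+M1)/6=-1735/636
seg 1: a=-2, c=M1/2=463/212, d=(M2−M1)/(6·3)=-401/636, b=Δ1−h1·(2M1+M2)/6=-173/318
seg 2: a=-1, c=M2/2=-185/53, d=(M3−M2)/(6·1)=2515/636, b=Δ2−h2·(2M2+M3)/6=-2839/636
seg 3: a=-5, c=M3/2=1775/212, d=(M4−M3)/(6·1)=-1775/636, b=Δ3−h3·(2M3+M4)/6=133/318
t_q=1/4 → seg 0, τ=1/4; S=0+-1735/636·τ+0·τ²+463/636·τ³=-9099/13568

  seg 0: a=0 b=-1735/636 c=0 d=463/636
  seg 1: a=-2 b=-173/318 c=463/212 d=-401/636
  seg 2: a=-1 b=-2839/636 c=-185/53 d=2515/636
  seg 3: a=-5 b=133/318 c=1775/212 d=-1775/636
S(1/4) = -9099/13568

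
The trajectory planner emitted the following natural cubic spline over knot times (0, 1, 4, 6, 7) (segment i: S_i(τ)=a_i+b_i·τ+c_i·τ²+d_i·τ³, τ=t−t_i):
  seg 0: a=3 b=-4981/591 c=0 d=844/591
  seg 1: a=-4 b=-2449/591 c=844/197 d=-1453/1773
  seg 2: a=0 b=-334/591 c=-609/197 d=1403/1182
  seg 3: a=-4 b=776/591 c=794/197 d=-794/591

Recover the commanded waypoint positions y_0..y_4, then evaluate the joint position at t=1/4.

y_0 = S_0(0) = a_0 = 3
y_1 = S_1(0) = a_1 = -4
y_2 = S_2(0) = a_2 = 0
y_3 = S_3(0) = a_3 = -4
y_4 = S_3(1) = 0
t_q=1/4 is in segment 0 (τ=1/4); S_0(τ)=2885/3152

y_0=3 y_1=-4 y_2=0 y_3=-4 y_4=0
S(1/4) = 2885/3152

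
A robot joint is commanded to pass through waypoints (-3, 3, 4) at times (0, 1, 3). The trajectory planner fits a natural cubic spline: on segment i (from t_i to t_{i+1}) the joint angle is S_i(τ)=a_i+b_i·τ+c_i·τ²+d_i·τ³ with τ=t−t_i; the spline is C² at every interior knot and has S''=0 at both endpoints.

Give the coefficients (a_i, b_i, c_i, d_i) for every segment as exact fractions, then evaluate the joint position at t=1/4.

Δ: Δ0=6, Δ1=1/2
row 1: diag=6, rhs=-33; c'=1/3, d'=-11/2
back: M1=-11/2
M: M0=0, M1=-11/2, M2=0
seg 0: a=-3, c=M0/2=0, d=(M1−M0)/(6·1)=-11/12, b=Δ0−h0·(2M0+M1)/6=83/12
seg 1: a=3, c=M1/2=-11/4, d=(M2−M1)/(6·2)=11/24, b=Δ1−h1·(2M1+M2)/6=25/6
t_q=1/4 → seg 0, τ=1/4; S=-3+83/12·τ+0·τ²+-11/12·τ³=-329/256

  seg 0: a=-3 b=83/12 c=0 d=-11/12
  seg 1: a=3 b=25/6 c=-11/4 d=11/24
S(1/4) = -329/256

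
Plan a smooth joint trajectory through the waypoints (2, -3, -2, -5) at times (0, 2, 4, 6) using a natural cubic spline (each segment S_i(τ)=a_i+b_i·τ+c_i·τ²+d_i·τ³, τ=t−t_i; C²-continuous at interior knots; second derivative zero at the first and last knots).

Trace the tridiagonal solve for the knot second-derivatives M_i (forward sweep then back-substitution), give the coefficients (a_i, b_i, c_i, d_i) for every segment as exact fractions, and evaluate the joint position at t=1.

Δ: Δ0=-5/2, Δ1=1/2, Δ2=-3/2
row 1: diag=8, rhs=18; c'=1/4, d'=9/4
row 2: denom=8−2·1/4=15/2; d'=(-12−2·9/4)/(15/2)=-11/5
back: M2=-11/5
back: M1=9/4−1/4·-11/5=14/5
M: M0=0, M1=14/5, M2=-11/5, M3=0
seg 0: a=2, c=M0/2=0, d=(M1−M0)/(6·2)=7/30, b=Δ0−h0·(2M0+M1)/6=-103/30
seg 1: a=-3, c=M1/2=7/5, d=(M2−M1)/(6·2)=-5/12, b=Δ1−h1·(2M1+M2)/6=-19/30
seg 2: a=-2, c=M2/2=-11/10, d=(M3−M2)/(6·2)=11/60, b=Δ2−h2·(2M2+M3)/6=-1/30
t_q=1 → seg 0, τ=1; S=2+-103/30·τ+0·τ²+7/30·τ³=-6/5

  seg 0: a=2 b=-103/30 c=0 d=7/30
  seg 1: a=-3 b=-19/30 c=7/5 d=-5/12
  seg 2: a=-2 b=-1/30 c=-11/10 d=11/60
S(1) = -6/5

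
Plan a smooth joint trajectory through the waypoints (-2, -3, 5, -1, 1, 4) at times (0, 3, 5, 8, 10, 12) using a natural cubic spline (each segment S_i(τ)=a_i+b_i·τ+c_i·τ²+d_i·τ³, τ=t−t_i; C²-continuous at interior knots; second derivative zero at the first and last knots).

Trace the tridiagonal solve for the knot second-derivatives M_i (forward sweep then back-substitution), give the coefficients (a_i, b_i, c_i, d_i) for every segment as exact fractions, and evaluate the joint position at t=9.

  seg 0: a=-2 b=-2381/1096 c=0 d=6047/29592
  seg 1: a=-3 b=1833/548 c=6047/3288 d=-2485/3288
  seg 2: a=5 b=2683/1644 c=-8863/3288 d=14647/29592
  seg 3: a=-1 b=-3871/3288 c=241/137 d=-4409/13152
  seg 4: a=1 b=3019/1644 c=-553/2192 d=553/13152
S(9) = -3303/4384

Δ: Δ0=-1/3, Δ1=4, Δ2=-2, Δ3=1, Δ4=3/2
row 1: diag=10, rhs=26; c'=1/5, d'=13/5
row 2: denom=10−2·1/5=48/5; d'=(-36−2·13/5)/(48/5)=-103/24
row 3: denom=10−3·5/16=145/16; d'=(18−3·-103/24)/(145/16)=494/145
row 4: denom=8−2·32/145=1096/145; d'=(3−2·494/145)/(1096/145)=-553/1096
back: M4=-553/1096
back: M3=494/145−32/145·-553/1096=482/137
back: M2=-103/24−5/16·482/137=-8863/1644
back: M1=13/5−1/5·-8863/1644=6047/1644
M: M0=0, M1=6047/1644, M2=-8863/1644, M3=482/137, M4=-553/1096, M5=0
seg 0: a=-2, c=M0/2=0, d=(M1−M0)/(6·3)=6047/29592, b=Δ0−h0·(2M0+M1)/6=-2381/1096
seg 1: a=-3, c=M1/2=6047/3288, d=(M2−M1)/(6·2)=-2485/3288, b=Δ1−h1·(2M1+M2)/6=1833/548
seg 2: a=5, c=M2/2=-8863/3288, d=(M3−M2)/(6·3)=14647/29592, b=Δ2−h2·(2M2+M3)/6=2683/1644
seg 3: a=-1, c=M3/2=241/137, d=(M4−M3)/(6·2)=-4409/13152, b=Δ3−h3·(2M3+M4)/6=-3871/3288
seg 4: a=1, c=M4/2=-553/2192, d=(M5−M4)/(6·2)=553/13152, b=Δ4−h4·(2M4+M5)/6=3019/1644
t_q=9 → seg 3, τ=1; S=-1+-3871/3288·τ+241/137·τ²+-4409/13152·τ³=-3303/4384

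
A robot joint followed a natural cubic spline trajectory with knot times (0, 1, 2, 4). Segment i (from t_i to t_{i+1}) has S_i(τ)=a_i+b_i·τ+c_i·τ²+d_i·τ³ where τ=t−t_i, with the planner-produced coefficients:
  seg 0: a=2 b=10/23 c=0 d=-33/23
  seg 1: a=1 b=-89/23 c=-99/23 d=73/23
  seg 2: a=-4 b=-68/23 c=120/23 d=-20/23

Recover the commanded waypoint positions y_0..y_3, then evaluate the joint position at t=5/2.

y_0 = S_0(0) = a_0 = 2
y_1 = S_1(0) = a_1 = 1
y_2 = S_2(0) = a_2 = -4
y_3 = S_2(2) = 4
t_q=5/2 is in segment 2 (τ=1/2); S_2(τ)=-197/46

y_0=2 y_1=1 y_2=-4 y_3=4
S(5/2) = -197/46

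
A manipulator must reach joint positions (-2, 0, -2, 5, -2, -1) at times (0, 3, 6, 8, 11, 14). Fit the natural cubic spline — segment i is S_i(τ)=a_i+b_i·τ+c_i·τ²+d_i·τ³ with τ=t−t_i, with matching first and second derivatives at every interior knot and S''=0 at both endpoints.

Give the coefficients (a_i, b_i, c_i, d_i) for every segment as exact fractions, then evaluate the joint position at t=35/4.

Δ: Δ0=2/3, Δ1=-2/3, Δ2=7/2, Δ3=-7/3, Δ4=1/3
row 1: diag=12, rhs=-8; c'=1/4, d'=-2/3
row 2: denom=10−3·1/4=37/4; d'=(25−3·-2/3)/(37/4)=108/37
row 3: denom=10−2·8/37=354/37; d'=(-35−2·108/37)/(354/37)=-1511/354
row 4: denom=12−3·37/118=1305/118; d'=(16−3·-1511/354)/(1305/118)=1133/435
back: M4=1133/435
back: M3=-1511/354−37/118·1133/435=-2212/435
back: M2=108/37−8/37·-2212/435=1748/435
back: M1=-2/3−1/4·1748/435=-727/435
M: M0=0, M1=-727/435, M2=1748/435, M3=-2212/435, M4=1133/435, M5=0
seg 0: a=-2, c=M0/2=0, d=(M1−M0)/(6·3)=-727/7830, b=Δ0−h0·(2M0+M1)/6=1307/870
seg 1: a=0, c=M1/2=-727/870, d=(M2−M1)/(6·3)=55/174, b=Δ1−h1·(2M1+M2)/6=-437/435
seg 2: a=-2, c=M2/2=874/435, d=(M3−M2)/(6·2)=-22/29, b=Δ2−h2·(2M2+M3)/6=2189/870
seg 3: a=5, c=M3/2=-1106/435, d=(M4−M3)/(6·3)=223/522, b=Δ3−h3·(2M3+M4)/6=1261/870
seg 4: a=-2, c=M4/2=1133/870, d=(M5−M4)/(6·3)=-1133/7830, b=Δ4−h4·(2M4+M5)/6=-988/435
t_q=35/4 → seg 3, τ=3/4; S=5+1261/870·τ+-1106/435·τ²+223/522·τ³=89777/18560

  seg 0: a=-2 b=1307/870 c=0 d=-727/7830
  seg 1: a=0 b=-437/435 c=-727/870 d=55/174
  seg 2: a=-2 b=2189/870 c=874/435 d=-22/29
  seg 3: a=5 b=1261/870 c=-1106/435 d=223/522
  seg 4: a=-2 b=-988/435 c=1133/870 d=-1133/7830
S(35/4) = 89777/18560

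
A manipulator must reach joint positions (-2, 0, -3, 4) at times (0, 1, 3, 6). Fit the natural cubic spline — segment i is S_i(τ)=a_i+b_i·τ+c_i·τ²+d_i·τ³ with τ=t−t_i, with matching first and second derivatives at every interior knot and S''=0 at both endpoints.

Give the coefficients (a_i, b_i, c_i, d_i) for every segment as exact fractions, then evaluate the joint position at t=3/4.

  seg 0: a=-2 b=58/21 c=0 d=-16/21
  seg 1: a=0 b=10/21 c=-16/7 d=109/168
  seg 2: a=-3 b=-37/42 c=45/28 d=-5/28
S(3/4) = -1/4

Δ: Δ0=2, Δ1=-3/2, Δ2=7/3
row 1: diag=6, rhs=-21; c'=1/3, d'=-7/2
row 2: denom=10−2·1/3=28/3; d'=(23−2·-7/2)/(28/3)=45/14
back: M2=45/14
back: M1=-7/2−1/3·45/14=-32/7
M: M0=0, M1=-32/7, M2=45/14, M3=0
seg 0: a=-2, c=M0/2=0, d=(M1−M0)/(6·1)=-16/21, b=Δ0−h0·(2M0+M1)/6=58/21
seg 1: a=0, c=M1/2=-16/7, d=(M2−M1)/(6·2)=109/168, b=Δ1−h1·(2M1+M2)/6=10/21
seg 2: a=-3, c=M2/2=45/28, d=(M3−M2)/(6·3)=-5/28, b=Δ2−h2·(2M2+M3)/6=-37/42
t_q=3/4 → seg 0, τ=3/4; S=-2+58/21·τ+0·τ²+-16/21·τ³=-1/4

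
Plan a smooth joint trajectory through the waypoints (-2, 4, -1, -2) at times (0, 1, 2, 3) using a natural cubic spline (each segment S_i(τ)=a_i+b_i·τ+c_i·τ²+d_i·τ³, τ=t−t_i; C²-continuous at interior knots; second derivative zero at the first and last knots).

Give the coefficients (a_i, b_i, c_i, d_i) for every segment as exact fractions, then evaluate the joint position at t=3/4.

Δ: Δ0=6, Δ1=-5, Δ2=-1
row 1: diag=4, rhs=-66; c'=1/4, d'=-33/2
row 2: denom=4−1·1/4=15/4; d'=(24−1·-33/2)/(15/4)=54/5
back: M2=54/5
back: M1=-33/2−1/4·54/5=-96/5
M: M0=0, M1=-96/5, M2=54/5, M3=0
seg 0: a=-2, c=M0/2=0, d=(M1−M0)/(6·1)=-16/5, b=Δ0−h0·(2M0+M1)/6=46/5
seg 1: a=4, c=M1/2=-48/5, d=(M2−M1)/(6·1)=5, b=Δ1−h1·(2M1+M2)/6=-2/5
seg 2: a=-1, c=M2/2=27/5, d=(M3−M2)/(6·1)=-9/5, b=Δ2−h2·(2M2+M3)/6=-23/5
t_q=3/4 → seg 0, τ=3/4; S=-2+46/5·τ+0·τ²+-16/5·τ³=71/20

  seg 0: a=-2 b=46/5 c=0 d=-16/5
  seg 1: a=4 b=-2/5 c=-48/5 d=5
  seg 2: a=-1 b=-23/5 c=27/5 d=-9/5
S(3/4) = 71/20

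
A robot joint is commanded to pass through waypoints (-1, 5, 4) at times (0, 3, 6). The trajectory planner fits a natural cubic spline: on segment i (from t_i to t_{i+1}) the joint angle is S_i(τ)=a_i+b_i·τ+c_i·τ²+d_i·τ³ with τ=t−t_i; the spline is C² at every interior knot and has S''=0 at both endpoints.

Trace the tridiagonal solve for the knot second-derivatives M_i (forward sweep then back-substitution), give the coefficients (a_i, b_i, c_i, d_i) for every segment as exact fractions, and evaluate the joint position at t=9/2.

  seg 0: a=-1 b=31/12 c=0 d=-7/108
  seg 1: a=5 b=5/6 c=-7/12 d=7/108
S(9/2) = 165/32

Δ: Δ0=2, Δ1=-1/3
row 1: diag=12, rhs=-14; c'=1/4, d'=-7/6
back: M1=-7/6
M: M0=0, M1=-7/6, M2=0
seg 0: a=-1, c=M0/2=0, d=(M1−M0)/(6·3)=-7/108, b=Δ0−h0·(2M0+M1)/6=31/12
seg 1: a=5, c=M1/2=-7/12, d=(M2−M1)/(6·3)=7/108, b=Δ1−h1·(2M1+M2)/6=5/6
t_q=9/2 → seg 1, τ=3/2; S=5+5/6·τ+-7/12·τ²+7/108·τ³=165/32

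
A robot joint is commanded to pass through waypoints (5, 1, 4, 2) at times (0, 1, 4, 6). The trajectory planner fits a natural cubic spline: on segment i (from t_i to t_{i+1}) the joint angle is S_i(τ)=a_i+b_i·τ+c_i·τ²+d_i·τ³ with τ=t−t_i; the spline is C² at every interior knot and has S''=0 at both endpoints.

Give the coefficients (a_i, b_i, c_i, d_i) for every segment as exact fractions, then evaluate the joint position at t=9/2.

Δ: Δ0=-4, Δ1=1, Δ2=-1
row 1: diag=8, rhs=30; c'=3/8, d'=15/4
row 2: denom=10−3·3/8=71/8; d'=(-12−3·15/4)/(71/8)=-186/71
back: M2=-186/71
back: M1=15/4−3/8·-186/71=336/71
M: M0=0, M1=336/71, M2=-186/71, M3=0
seg 0: a=5, c=M0/2=0, d=(M1−M0)/(6·1)=56/71, b=Δ0−h0·(2M0+M1)/6=-340/71
seg 1: a=1, c=M1/2=168/71, d=(M2−M1)/(6·3)=-29/71, b=Δ1−h1·(2M1+M2)/6=-172/71
seg 2: a=4, c=M2/2=-93/71, d=(M3−M2)/(6·2)=31/142, b=Δ2−h2·(2M2+M3)/6=53/71
t_q=9/2 → seg 2, τ=1/2; S=4+53/71·τ+-93/71·τ²+31/142·τ³=4627/1136

  seg 0: a=5 b=-340/71 c=0 d=56/71
  seg 1: a=1 b=-172/71 c=168/71 d=-29/71
  seg 2: a=4 b=53/71 c=-93/71 d=31/142
S(9/2) = 4627/1136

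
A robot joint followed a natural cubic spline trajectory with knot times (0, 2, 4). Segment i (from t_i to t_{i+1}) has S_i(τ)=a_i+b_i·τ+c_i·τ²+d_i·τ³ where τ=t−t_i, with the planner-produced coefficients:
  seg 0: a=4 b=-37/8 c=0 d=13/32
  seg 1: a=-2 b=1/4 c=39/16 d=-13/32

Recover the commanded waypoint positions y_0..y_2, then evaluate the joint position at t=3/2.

y_0 = S_0(0) = a_0 = 4
y_1 = S_1(0) = a_1 = -2
y_2 = S_1(2) = 5
t_q=3/2 is in segment 0 (τ=3/2); S_0(τ)=-401/256

y_0=4 y_1=-2 y_2=5
S(3/2) = -401/256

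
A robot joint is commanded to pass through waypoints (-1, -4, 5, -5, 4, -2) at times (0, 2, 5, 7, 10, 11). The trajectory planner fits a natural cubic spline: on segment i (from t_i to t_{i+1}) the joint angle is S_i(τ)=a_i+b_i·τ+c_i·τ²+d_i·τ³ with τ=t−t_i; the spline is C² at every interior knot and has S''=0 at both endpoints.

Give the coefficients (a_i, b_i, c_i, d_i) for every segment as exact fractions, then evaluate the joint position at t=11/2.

Δ: Δ0=-3/2, Δ1=3, Δ2=-5, Δ3=3, Δ4=-6
row 1: diag=10, rhs=27; c'=3/10, d'=27/10
row 2: denom=10−3·3/10=91/10; d'=(-48−3·27/10)/(91/10)=-561/91
row 3: denom=10−2·20/91=870/91; d'=(48−2·-561/91)/(870/91)=183/29
row 4: denom=8−3·91/290=2047/290; d'=(-54−3·183/29)/(2047/290)=-21150/2047
back: M4=-21150/2047
back: M3=183/29−91/290·-21150/2047=19554/2047
back: M2=-561/91−20/91·19554/2047=-16917/2047
back: M1=27/10−3/10·-16917/2047=10602/2047
M: M0=0, M1=10602/2047, M2=-16917/2047, M3=19554/2047, M4=-21150/2047, M5=0
seg 0: a=-1, c=M0/2=0, d=(M1−M0)/(6·2)=1767/4094, b=Δ0−h0·(2M0+M1)/6=-13209/4094
seg 1: a=-4, c=M1/2=5301/2047, d=(M2−M1)/(6·3)=-9173/12282, b=Δ1−h1·(2M1+M2)/6=7995/4094
seg 2: a=5, c=M2/2=-16917/4094, d=(M3−M2)/(6·2)=12157/8188, b=Δ2−h2·(2M2+M3)/6=-5475/2047
seg 3: a=-5, c=M3/2=9777/2047, d=(M4−M3)/(6·3)=-6784/6141, b=Δ3−h3·(2M3+M4)/6=-2838/2047
seg 4: a=4, c=M4/2=-10575/2047, d=(M5−M4)/(6·1)=3525/2047, b=Δ4−h4·(2M4+M5)/6=-5232/2047
t_q=11/2 → seg 2, τ=1/2; S=5+-5475/2047·τ+-16917/4094·τ²+12157/8188·τ³=184409/65504

  seg 0: a=-1 b=-13209/4094 c=0 d=1767/4094
  seg 1: a=-4 b=7995/4094 c=5301/2047 d=-9173/12282
  seg 2: a=5 b=-5475/2047 c=-16917/4094 d=12157/8188
  seg 3: a=-5 b=-2838/2047 c=9777/2047 d=-6784/6141
  seg 4: a=4 b=-5232/2047 c=-10575/2047 d=3525/2047
S(11/2) = 184409/65504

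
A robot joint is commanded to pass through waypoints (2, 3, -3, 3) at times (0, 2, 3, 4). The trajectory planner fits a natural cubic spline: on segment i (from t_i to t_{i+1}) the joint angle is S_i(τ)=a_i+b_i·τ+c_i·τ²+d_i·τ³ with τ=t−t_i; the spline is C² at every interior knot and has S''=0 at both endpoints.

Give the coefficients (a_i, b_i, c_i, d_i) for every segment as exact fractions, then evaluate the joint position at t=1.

Δ: Δ0=1/2, Δ1=-6, Δ2=6
row 1: diag=6, rhs=-39; c'=1/6, d'=-13/2
row 2: denom=4−1·1/6=23/6; d'=(72−1·-13/2)/(23/6)=471/23
back: M2=471/23
back: M1=-13/2−1/6·471/23=-228/23
M: M0=0, M1=-228/23, M2=471/23, M3=0
seg 0: a=2, c=M0/2=0, d=(M1−M0)/(6·2)=-19/23, b=Δ0−h0·(2M0+M1)/6=175/46
seg 1: a=3, c=M1/2=-114/23, d=(M2−M1)/(6·1)=233/46, b=Δ1−h1·(2M1+M2)/6=-281/46
seg 2: a=-3, c=M2/2=471/46, d=(M3−M2)/(6·1)=-157/46, b=Δ2−h2·(2M2+M3)/6=-19/23
t_q=1 → seg 0, τ=1; S=2+175/46·τ+0·τ²+-19/23·τ³=229/46

  seg 0: a=2 b=175/46 c=0 d=-19/23
  seg 1: a=3 b=-281/46 c=-114/23 d=233/46
  seg 2: a=-3 b=-19/23 c=471/46 d=-157/46
S(1) = 229/46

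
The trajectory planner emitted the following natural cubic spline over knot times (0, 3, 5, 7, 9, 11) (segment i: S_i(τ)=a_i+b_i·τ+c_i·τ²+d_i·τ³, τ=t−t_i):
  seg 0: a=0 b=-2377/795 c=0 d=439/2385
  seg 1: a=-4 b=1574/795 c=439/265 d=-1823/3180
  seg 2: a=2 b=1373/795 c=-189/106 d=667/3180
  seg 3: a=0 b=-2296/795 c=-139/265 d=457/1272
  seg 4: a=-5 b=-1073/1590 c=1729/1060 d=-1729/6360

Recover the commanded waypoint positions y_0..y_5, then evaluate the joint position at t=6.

y_0=0 y_1=-4 y_2=2 y_3=0 y_4=-5 y_5=-2
S(6) = 2283/1060

y_0 = S_0(0) = a_0 = 0
y_1 = S_1(0) = a_1 = -4
y_2 = S_2(0) = a_2 = 2
y_3 = S_3(0) = a_3 = 0
y_4 = S_4(0) = a_4 = -5
y_5 = S_4(2) = -2
t_q=6 is in segment 2 (τ=1); S_2(τ)=2283/1060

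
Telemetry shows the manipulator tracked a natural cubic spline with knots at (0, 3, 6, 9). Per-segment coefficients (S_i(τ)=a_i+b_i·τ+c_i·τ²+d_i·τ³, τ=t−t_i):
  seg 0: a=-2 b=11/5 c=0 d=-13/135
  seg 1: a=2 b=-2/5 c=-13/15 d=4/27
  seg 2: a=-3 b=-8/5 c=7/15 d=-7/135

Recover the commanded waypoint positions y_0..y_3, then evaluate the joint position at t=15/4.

y_0=-2 y_1=2 y_2=-3 y_3=-5
S(15/4) = 51/40

y_0 = S_0(0) = a_0 = -2
y_1 = S_1(0) = a_1 = 2
y_2 = S_2(0) = a_2 = -3
y_3 = S_2(3) = -5
t_q=15/4 is in segment 1 (τ=3/4); S_1(τ)=51/40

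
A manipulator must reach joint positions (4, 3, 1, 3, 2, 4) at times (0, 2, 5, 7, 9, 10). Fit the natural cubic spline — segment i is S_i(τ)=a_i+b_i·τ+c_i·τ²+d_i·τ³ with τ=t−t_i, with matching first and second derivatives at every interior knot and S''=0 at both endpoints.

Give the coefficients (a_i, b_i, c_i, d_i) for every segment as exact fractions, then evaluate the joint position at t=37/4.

Δ: Δ0=-1/2, Δ1=-2/3, Δ2=1, Δ3=-1/2, Δ4=2
row 1: diag=10, rhs=-1; c'=3/10, d'=-1/10
row 2: denom=10−3·3/10=91/10; d'=(10−3·-1/10)/(91/10)=103/91
row 3: denom=8−2·20/91=688/91; d'=(-9−2·103/91)/(688/91)=-1025/688
row 4: denom=6−2·91/344=941/172; d'=(15−2·-1025/688)/(941/172)=6185/1882
back: M4=6185/1882
back: M3=-1025/688−91/344·6185/1882=-2220/941
back: M2=103/91−20/91·-2220/941=1553/941
back: M1=-1/10−3/10·1553/941=-560/941
M: M0=0, M1=-560/941, M2=1553/941, M3=-2220/941, M4=6185/1882, M5=0
seg 0: a=4, c=M0/2=0, d=(M1−M0)/(6·2)=-140/2823, b=Δ0−h0·(2M0+M1)/6=-1703/5646
seg 1: a=3, c=M1/2=-280/941, d=(M2−M1)/(6·3)=2113/16938, b=Δ1−h1·(2M1+M2)/6=-5063/5646
seg 2: a=1, c=M2/2=1553/1882, d=(M3−M2)/(6·2)=-3773/11292, b=Δ2−h2·(2M2+M3)/6=1937/2823
seg 3: a=3, c=M3/2=-1110/941, d=(M4−M3)/(6·2)=10625/22584, b=Δ3−h3·(2M3+M4)/6=-64/2823
seg 4: a=2, c=M4/2=6185/3764, d=(M5−M4)/(6·1)=-6185/11292, b=Δ4−h4·(2M4+M5)/6=5107/5646
t_q=37/4 → seg 4, τ=1/4; S=2+5107/5646·τ+6185/3764·τ²+-6185/11292·τ³=558945/240896

  seg 0: a=4 b=-1703/5646 c=0 d=-140/2823
  seg 1: a=3 b=-5063/5646 c=-280/941 d=2113/16938
  seg 2: a=1 b=1937/2823 c=1553/1882 d=-3773/11292
  seg 3: a=3 b=-64/2823 c=-1110/941 d=10625/22584
  seg 4: a=2 b=5107/5646 c=6185/3764 d=-6185/11292
S(37/4) = 558945/240896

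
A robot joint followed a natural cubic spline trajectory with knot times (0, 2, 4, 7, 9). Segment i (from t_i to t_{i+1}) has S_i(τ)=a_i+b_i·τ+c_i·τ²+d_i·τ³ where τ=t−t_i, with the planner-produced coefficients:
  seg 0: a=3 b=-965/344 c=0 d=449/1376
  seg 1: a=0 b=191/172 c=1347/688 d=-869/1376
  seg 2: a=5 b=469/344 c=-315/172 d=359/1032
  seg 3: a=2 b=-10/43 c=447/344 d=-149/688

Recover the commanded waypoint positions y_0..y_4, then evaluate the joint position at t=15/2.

y_0 = S_0(0) = a_0 = 3
y_1 = S_1(0) = a_1 = 0
y_2 = S_2(0) = a_2 = 5
y_3 = S_3(0) = a_3 = 2
y_4 = S_3(2) = 5
t_q=15/2 is in segment 3 (τ=1/2); S_3(τ)=12007/5504

y_0=3 y_1=0 y_2=5 y_3=2 y_4=5
S(15/2) = 12007/5504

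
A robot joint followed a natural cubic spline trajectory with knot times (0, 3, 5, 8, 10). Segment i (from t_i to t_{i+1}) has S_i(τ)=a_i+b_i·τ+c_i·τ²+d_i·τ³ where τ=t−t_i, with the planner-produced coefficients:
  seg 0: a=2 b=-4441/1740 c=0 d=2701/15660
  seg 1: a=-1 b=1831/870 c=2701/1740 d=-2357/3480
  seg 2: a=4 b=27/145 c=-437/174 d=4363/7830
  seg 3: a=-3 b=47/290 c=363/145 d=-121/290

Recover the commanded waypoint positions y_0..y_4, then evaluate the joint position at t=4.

y_0 = S_0(0) = a_0 = 2
y_1 = S_1(0) = a_1 = -1
y_2 = S_2(0) = a_2 = 4
y_3 = S_3(0) = a_3 = -3
y_4 = S_3(2) = 4
t_q=4 is in segment 1 (τ=1); S_1(τ)=6889/3480

y_0=2 y_1=-1 y_2=4 y_3=-3 y_4=4
S(4) = 6889/3480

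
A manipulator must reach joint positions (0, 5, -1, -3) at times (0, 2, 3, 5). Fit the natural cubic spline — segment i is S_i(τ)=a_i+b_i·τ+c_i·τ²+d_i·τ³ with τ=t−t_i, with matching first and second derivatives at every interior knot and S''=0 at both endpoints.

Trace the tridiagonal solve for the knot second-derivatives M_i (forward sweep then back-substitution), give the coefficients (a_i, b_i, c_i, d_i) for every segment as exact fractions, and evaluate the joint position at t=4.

Δ: Δ0=5/2, Δ1=-6, Δ2=-1
row 1: diag=6, rhs=-51; c'=1/6, d'=-17/2
row 2: denom=6−1·1/6=35/6; d'=(30−1·-17/2)/(35/6)=33/5
back: M2=33/5
back: M1=-17/2−1/6·33/5=-48/5
M: M0=0, M1=-48/5, M2=33/5, M3=0
seg 0: a=0, c=M0/2=0, d=(M1−M0)/(6·2)=-4/5, b=Δ0−h0·(2M0+M1)/6=57/10
seg 1: a=5, c=M1/2=-24/5, d=(M2−M1)/(6·1)=27/10, b=Δ1−h1·(2M1+M2)/6=-39/10
seg 2: a=-1, c=M2/2=33/10, d=(M3−M2)/(6·2)=-11/20, b=Δ2−h2·(2M2+M3)/6=-27/5
t_q=4 → seg 2, τ=1; S=-1+-27/5·τ+33/10·τ²+-11/20·τ³=-73/20

  seg 0: a=0 b=57/10 c=0 d=-4/5
  seg 1: a=5 b=-39/10 c=-24/5 d=27/10
  seg 2: a=-1 b=-27/5 c=33/10 d=-11/20
S(4) = -73/20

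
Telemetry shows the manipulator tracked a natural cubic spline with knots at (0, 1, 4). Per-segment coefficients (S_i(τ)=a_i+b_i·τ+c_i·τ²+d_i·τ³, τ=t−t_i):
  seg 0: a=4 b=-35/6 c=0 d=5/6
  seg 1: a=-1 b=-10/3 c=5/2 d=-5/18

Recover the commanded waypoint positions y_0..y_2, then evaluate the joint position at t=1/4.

y_0 = S_0(0) = a_0 = 4
y_1 = S_1(0) = a_1 = -1
y_2 = S_1(3) = 4
t_q=1/4 is in segment 0 (τ=1/4); S_0(τ)=327/128

y_0=4 y_1=-1 y_2=4
S(1/4) = 327/128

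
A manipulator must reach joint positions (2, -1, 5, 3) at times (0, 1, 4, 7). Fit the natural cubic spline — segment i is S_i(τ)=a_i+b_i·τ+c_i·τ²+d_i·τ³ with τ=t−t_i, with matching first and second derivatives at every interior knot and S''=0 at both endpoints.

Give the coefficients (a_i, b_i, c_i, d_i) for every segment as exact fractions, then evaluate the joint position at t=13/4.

  seg 0: a=2 b=-329/87 c=0 d=68/87
  seg 1: a=-1 b=-125/87 c=68/29 d=-313/783
  seg 2: a=5 b=160/87 c=-109/87 d=109/783
S(13/4) = 5725/1856

Δ: Δ0=-3, Δ1=2, Δ2=-2/3
row 1: diag=8, rhs=30; c'=3/8, d'=15/4
row 2: denom=12−3·3/8=87/8; d'=(-16−3·15/4)/(87/8)=-218/87
back: M2=-218/87
back: M1=15/4−3/8·-218/87=136/29
M: M0=0, M1=136/29, M2=-218/87, M3=0
seg 0: a=2, c=M0/2=0, d=(M1−M0)/(6·1)=68/87, b=Δ0−h0·(2M0+M1)/6=-329/87
seg 1: a=-1, c=M1/2=68/29, d=(M2−M1)/(6·3)=-313/783, b=Δ1−h1·(2M1+M2)/6=-125/87
seg 2: a=5, c=M2/2=-109/87, d=(M3−M2)/(6·3)=109/783, b=Δ2−h2·(2M2+M3)/6=160/87
t_q=13/4 → seg 1, τ=9/4; S=-1+-125/87·τ+68/29·τ²+-313/783·τ³=5725/1856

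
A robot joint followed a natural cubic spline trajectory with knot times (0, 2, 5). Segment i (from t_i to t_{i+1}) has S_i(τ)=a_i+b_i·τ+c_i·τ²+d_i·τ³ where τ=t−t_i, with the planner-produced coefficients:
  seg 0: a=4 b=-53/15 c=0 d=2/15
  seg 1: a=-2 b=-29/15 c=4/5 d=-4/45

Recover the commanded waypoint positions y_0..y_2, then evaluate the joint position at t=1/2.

y_0 = S_0(0) = a_0 = 4
y_1 = S_1(0) = a_1 = -2
y_2 = S_1(3) = -3
t_q=1/2 is in segment 0 (τ=1/2); S_0(τ)=9/4

y_0=4 y_1=-2 y_2=-3
S(1/2) = 9/4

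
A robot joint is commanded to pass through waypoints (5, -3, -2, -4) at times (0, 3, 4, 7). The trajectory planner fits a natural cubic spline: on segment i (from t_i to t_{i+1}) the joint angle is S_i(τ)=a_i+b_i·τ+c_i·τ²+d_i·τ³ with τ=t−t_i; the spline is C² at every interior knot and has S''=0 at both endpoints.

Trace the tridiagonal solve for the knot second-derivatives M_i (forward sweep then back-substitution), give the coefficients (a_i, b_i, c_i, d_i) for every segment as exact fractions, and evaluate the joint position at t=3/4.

Δ: Δ0=-8/3, Δ1=1, Δ2=-2/3
row 1: diag=8, rhs=22; c'=1/8, d'=11/4
row 2: denom=8−1·1/8=63/8; d'=(-10−1·11/4)/(63/8)=-34/21
back: M2=-34/21
back: M1=11/4−1/8·-34/21=62/21
M: M0=0, M1=62/21, M2=-34/21, M3=0
seg 0: a=5, c=M0/2=0, d=(M1−M0)/(6·3)=31/189, b=Δ0−h0·(2M0+M1)/6=-29/7
seg 1: a=-3, c=M1/2=31/21, d=(M2−M1)/(6·1)=-16/21, b=Δ1−h1·(2M1+M2)/6=2/7
seg 2: a=-2, c=M2/2=-17/21, d=(M3−M2)/(6·3)=17/189, b=Δ2−h2·(2M2+M3)/6=20/21
t_q=3/4 → seg 0, τ=3/4; S=5+-29/7·τ+0·τ²+31/189·τ³=879/448

  seg 0: a=5 b=-29/7 c=0 d=31/189
  seg 1: a=-3 b=2/7 c=31/21 d=-16/21
  seg 2: a=-2 b=20/21 c=-17/21 d=17/189
S(3/4) = 879/448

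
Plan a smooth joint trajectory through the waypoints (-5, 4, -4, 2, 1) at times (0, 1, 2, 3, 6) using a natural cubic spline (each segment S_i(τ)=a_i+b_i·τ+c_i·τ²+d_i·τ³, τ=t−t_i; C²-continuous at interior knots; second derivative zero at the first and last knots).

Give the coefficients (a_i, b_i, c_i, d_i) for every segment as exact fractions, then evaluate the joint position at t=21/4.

  seg 0: a=-5 b=1267/87 c=0 d=-484/87
  seg 1: a=4 b=-185/87 c=-484/29 d=941/87
  seg 2: a=-4 b=-266/87 c=457/29 d=-583/87
  seg 3: a=2 b=727/87 c=-126/29 d=14/29
S(21/4) = 3995/928

Δ: Δ0=9, Δ1=-8, Δ2=6, Δ3=-1/3
row 1: diag=4, rhs=-102; c'=1/4, d'=-51/2
row 2: denom=4−1·1/4=15/4; d'=(84−1·-51/2)/(15/4)=146/5
row 3: denom=8−1·4/15=116/15; d'=(-38−1·146/5)/(116/15)=-252/29
back: M3=-252/29
back: M2=146/5−4/15·-252/29=914/29
back: M1=-51/2−1/4·914/29=-968/29
M: M0=0, M1=-968/29, M2=914/29, M3=-252/29, M4=0
seg 0: a=-5, c=M0/2=0, d=(M1−M0)/(6·1)=-484/87, b=Δ0−h0·(2M0+M1)/6=1267/87
seg 1: a=4, c=M1/2=-484/29, d=(M2−M1)/(6·1)=941/87, b=Δ1−h1·(2M1+M2)/6=-185/87
seg 2: a=-4, c=M2/2=457/29, d=(M3−M2)/(6·1)=-583/87, b=Δ2−h2·(2M2+M3)/6=-266/87
seg 3: a=2, c=M3/2=-126/29, d=(M4−M3)/(6·3)=14/29, b=Δ3−h3·(2M3+M4)/6=727/87
t_q=21/4 → seg 3, τ=9/4; S=2+727/87·τ+-126/29·τ²+14/29·τ³=3995/928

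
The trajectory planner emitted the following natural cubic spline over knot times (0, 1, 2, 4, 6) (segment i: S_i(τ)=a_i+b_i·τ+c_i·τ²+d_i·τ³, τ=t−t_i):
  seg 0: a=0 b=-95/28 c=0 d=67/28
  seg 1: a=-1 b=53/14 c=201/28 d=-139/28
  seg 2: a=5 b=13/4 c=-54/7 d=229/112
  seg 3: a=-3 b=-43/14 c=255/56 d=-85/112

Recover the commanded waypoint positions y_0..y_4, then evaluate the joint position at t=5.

y_0=0 y_1=-1 y_2=5 y_3=-3 y_4=3
S(5) = -255/112

y_0 = S_0(0) = a_0 = 0
y_1 = S_1(0) = a_1 = -1
y_2 = S_2(0) = a_2 = 5
y_3 = S_3(0) = a_3 = -3
y_4 = S_3(2) = 3
t_q=5 is in segment 3 (τ=1); S_3(τ)=-255/112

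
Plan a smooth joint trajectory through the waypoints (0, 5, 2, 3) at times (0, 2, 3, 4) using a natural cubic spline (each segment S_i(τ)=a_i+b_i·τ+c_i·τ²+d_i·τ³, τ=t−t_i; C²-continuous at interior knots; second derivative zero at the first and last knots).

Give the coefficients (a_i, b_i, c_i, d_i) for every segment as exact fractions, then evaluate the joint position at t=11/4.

  seg 0: a=0 b=219/46 c=0 d=-13/23
  seg 1: a=5 b=-93/46 c=-78/23 d=111/46
  seg 2: a=2 b=-36/23 c=177/46 d=-59/46
S(11/4) = 7637/2944

Δ: Δ0=5/2, Δ1=-3, Δ2=1
row 1: diag=6, rhs=-33; c'=1/6, d'=-11/2
row 2: denom=4−1·1/6=23/6; d'=(24−1·-11/2)/(23/6)=177/23
back: M2=177/23
back: M1=-11/2−1/6·177/23=-156/23
M: M0=0, M1=-156/23, M2=177/23, M3=0
seg 0: a=0, c=M0/2=0, d=(M1−M0)/(6·2)=-13/23, b=Δ0−h0·(2M0+M1)/6=219/46
seg 1: a=5, c=M1/2=-78/23, d=(M2−M1)/(6·1)=111/46, b=Δ1−h1·(2M1+M2)/6=-93/46
seg 2: a=2, c=M2/2=177/46, d=(M3−M2)/(6·1)=-59/46, b=Δ2−h2·(2M2+M3)/6=-36/23
t_q=11/4 → seg 1, τ=3/4; S=5+-93/46·τ+-78/23·τ²+111/46·τ³=7637/2944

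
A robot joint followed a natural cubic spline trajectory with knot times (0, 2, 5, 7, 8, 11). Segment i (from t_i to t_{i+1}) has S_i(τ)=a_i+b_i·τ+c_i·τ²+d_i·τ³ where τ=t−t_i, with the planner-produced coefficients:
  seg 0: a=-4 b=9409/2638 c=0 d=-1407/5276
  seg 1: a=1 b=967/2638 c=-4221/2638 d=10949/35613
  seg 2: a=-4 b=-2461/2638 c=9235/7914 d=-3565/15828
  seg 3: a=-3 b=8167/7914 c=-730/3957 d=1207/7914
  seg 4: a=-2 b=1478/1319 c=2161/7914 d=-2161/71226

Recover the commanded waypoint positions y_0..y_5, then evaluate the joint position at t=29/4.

y_0=-4 y_1=1 y_2=-4 y_3=-3 y_4=-2 y_5=3
S(29/4) = -464483/168832

y_0 = S_0(0) = a_0 = -4
y_1 = S_1(0) = a_1 = 1
y_2 = S_2(0) = a_2 = -4
y_3 = S_3(0) = a_3 = -3
y_4 = S_4(0) = a_4 = -2
y_5 = S_4(3) = 3
t_q=29/4 is in segment 3 (τ=1/4); S_3(τ)=-464483/168832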